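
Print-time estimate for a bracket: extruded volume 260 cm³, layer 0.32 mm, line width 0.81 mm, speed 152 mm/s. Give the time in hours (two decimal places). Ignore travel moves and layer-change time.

Bead cross-section = 0.32 × 0.81 = 0.2592 mm².
Path length: 260000 mm³ / 0.2592 mm² → 1003086.4 mm.
Time extruding: 1003086.4 / 152 → 6599.3 s.
That's 6599.3 s → 1.83 hours.

1.83 hours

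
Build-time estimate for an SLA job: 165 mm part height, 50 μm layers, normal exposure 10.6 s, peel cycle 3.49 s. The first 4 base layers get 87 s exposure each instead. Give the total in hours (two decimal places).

13.00 hours

Layers = ⌈165/0.05⌉ = 3300.
Burn-in layers = 4 × (87 + 3.49) = 361.96 s.
Remaining layers = 3296 × (10.6 + 3.49), so 46440.64 s.
Total = 361.96 + 46440.64 = 46802.6 s = 13.00 hours.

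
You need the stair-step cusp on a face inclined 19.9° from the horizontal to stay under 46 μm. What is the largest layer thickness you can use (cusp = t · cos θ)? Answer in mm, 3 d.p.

0.049 mm

cos(19.9°) = 0.9403; t_max = 0.046/0.9403 = 0.049 mm.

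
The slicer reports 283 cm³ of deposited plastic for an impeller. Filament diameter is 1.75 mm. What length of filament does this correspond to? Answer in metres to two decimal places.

A = π r² = π × 0.875² = 2.4053 mm².
L = 283000 mm³ / 2.4053 mm² = 117656.84 mm, i.e. 117.66 m.

117.66 m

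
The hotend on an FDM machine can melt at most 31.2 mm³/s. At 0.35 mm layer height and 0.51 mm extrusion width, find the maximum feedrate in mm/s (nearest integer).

Bead cross-section: 0.35 × 0.51 → 0.1785 mm².
Max speed = 31.2 / 0.1785 = 174.79 ≈ 175 mm/s.

175 mm/s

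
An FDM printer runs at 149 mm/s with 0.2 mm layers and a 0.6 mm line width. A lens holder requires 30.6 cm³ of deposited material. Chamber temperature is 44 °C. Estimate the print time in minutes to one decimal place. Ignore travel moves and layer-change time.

28.5 minutes

Line area: 0.2 × 0.6 → 0.12 mm².
Toolpath length = 30.6 cm³ / 0.12 mm² = 30600 / 0.12 = 255000 mm.
Time extruding = 255000 / 149, so 1711.4 s.
Converting: 1711.4 s = 28.5 minutes.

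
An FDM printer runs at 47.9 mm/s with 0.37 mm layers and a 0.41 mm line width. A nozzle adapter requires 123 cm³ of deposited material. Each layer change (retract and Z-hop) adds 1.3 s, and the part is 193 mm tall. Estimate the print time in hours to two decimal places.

4.89 hours

Extrusion cross-section = 0.37 × 0.41 = 0.1517 mm².
Total extruded path = 123000/0.1517 = 810810.8 mm.
Extrusion time = 810810.8 / 47.9, so 16927.2 s.
Layers = ⌈193/0.37⌉ = 522.
Layer-change overhead: 522 × 1.3 → 678.6 s.
Total = 16927.2 + 678.6 = 17605.8 s = 4.89 hours.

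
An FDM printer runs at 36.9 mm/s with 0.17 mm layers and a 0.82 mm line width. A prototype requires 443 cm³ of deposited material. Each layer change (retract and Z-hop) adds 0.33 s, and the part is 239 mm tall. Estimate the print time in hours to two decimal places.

24.05 hours

Line area = 0.17 × 0.82 = 0.1394 mm².
Toolpath length = 443 cm³ / 0.1394 mm² = 443000 / 0.1394 = 3177905.3 mm.
Print-move time: 3177905.3 / 36.9 → 86122.1 s.
Number of layers: 239 / 0.17 → 1406 (rounded up).
Layer-change overhead: 1406 × 0.33 → 463.98 s.
Total = 86122.1 + 463.98 = 86586.08 s = 24.05 hours.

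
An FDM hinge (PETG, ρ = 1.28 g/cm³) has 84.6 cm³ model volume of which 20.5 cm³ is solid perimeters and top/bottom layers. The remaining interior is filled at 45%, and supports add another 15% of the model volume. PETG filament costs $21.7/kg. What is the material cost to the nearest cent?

$1.72

Volume inside the shell: 84.6 − 20.5 → 64.1 cm³.
Deposited infill = 0.45 × 64.1, so 28.845 cm³.
Support: 0.15 × 84.6 → 12.69 cm³.
Total printed volume = 20.5 + 28.845 + 12.69 = 62.035 cm³.
Mass: 62.035 × 1.28 → 79.4048 g.
Cost = 79.4048 g / 1000 × $21.7/kg = $1.72.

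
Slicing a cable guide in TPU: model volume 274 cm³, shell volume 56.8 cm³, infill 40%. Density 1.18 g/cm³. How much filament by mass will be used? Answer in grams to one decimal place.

Infill region: 274 − 56.8 → 217.2 cm³.
Deposited infill = 0.40 × 217.2, so 86.88 cm³.
Deposited volume: 56.8 + 86.88 → 143.68 cm³.
Mass: 143.68 × 1.18 → 169.5424 g.

169.5 g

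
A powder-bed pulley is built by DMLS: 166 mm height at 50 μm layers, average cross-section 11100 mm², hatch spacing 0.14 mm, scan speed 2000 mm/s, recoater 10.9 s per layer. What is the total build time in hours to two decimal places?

46.61 hours

Layer count = ceil(166 / 0.05) = 3320.
Hatch length per layer = 11100 / 0.14 = 79285.7 mm.
Scan time per layer = 79285.7 / 2000 = 39.6429 s.
Layer cycle = 39.6429 + 10.9, so 50.5429 s.
3320 layers × 50.5429 s/layer = 167802.428 s, i.e. 46.61 hours.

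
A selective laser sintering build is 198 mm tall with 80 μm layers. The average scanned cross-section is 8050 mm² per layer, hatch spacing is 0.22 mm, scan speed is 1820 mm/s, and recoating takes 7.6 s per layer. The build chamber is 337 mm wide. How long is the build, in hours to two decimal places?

Number of layers: 198 / 0.08 → 2475 (rounded up).
Per-layer scan distance: 8050 / 0.22 → 36590.9 mm.
Scan time per layer = 36590.9 / 1820 = 20.1049 s.
Time per layer: 20.1049 + 7.6 → 27.7049 s.
2475 layers × 27.7049 s/layer = 68569.6275 s, i.e. 19.05 hours.

19.05 hours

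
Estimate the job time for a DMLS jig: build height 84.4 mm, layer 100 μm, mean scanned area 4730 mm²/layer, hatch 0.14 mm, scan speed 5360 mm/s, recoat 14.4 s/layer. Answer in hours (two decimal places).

Layers = ⌈84.4/0.1⌉ = 844.
Hatch length per layer = 4730 / 0.14, so 33785.7 mm.
Per-layer scan time: 33785.7 / 5360 → 6.3033 s.
Layer cycle: 6.3033 + 14.4 → 20.7033 s.
844 layers × 20.7033 s/layer = 17473.5852 s, i.e. 4.85 hours.

4.85 hours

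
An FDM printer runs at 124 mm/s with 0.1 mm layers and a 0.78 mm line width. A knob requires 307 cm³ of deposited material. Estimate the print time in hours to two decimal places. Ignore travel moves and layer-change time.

Line area = 0.1 × 0.78 = 0.078 mm².
Path length: 307000 mm³ / 0.078 mm² → 3935897.4 mm.
Extrusion time = 3935897.4 / 124 = 31741.1 s.
31741.1 s = 8.82 hours.

8.82 hours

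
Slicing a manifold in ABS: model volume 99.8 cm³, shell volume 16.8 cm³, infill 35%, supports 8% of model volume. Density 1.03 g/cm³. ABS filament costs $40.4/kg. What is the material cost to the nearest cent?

$2.24

Interior volume: 99.8 − 16.8 → 83 cm³.
Infill deposited: 0.35 × 83 → 29.05 cm³.
Support: 0.08 × 99.8 → 7.984 cm³.
Total printed volume = 16.8 + 29.05 + 7.984, so 53.834 cm³.
Mass = 53.834 × 1.03, so 55.44902 g.
Cost = 55.44902 g / 1000 × $40.4/kg = $2.24.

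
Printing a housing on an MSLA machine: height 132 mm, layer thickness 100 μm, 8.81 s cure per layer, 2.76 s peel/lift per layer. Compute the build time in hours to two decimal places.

Number of layers: 132 / 0.1 → 1320 (rounded up).
Each layer takes: 8.81 + 2.76 → 11.57 s.
Total = 1320 × 11.57 = 15272.4 s = 4.24 hours.

4.24 hours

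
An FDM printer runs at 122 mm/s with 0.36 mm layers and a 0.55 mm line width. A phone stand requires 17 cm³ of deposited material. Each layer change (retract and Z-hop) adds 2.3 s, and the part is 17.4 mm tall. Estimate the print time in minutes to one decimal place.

13.6 minutes

Bead cross-section: 0.36 × 0.55 → 0.198 mm².
Path length: 17000 mm³ / 0.198 mm² → 85858.6 mm.
Extrusion time: 85858.6 / 122 → 703.8 s.
Layers = ⌈17.4/0.36⌉ = 49.
Layer-change overhead = 49 × 2.3, so 112.7 s.
Total = 703.8 + 112.7 = 816.5 s = 13.6 minutes.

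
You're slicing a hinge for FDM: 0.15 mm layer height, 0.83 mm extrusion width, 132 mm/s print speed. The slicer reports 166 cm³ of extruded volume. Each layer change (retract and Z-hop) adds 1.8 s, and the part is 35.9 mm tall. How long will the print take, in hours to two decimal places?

Bead cross-section = 0.15 × 0.83 = 0.1245 mm².
Toolpath length = 166 cm³ / 0.1245 mm² = 166000 / 0.1245 = 1333333.3 mm.
Extrusion time: 1333333.3 / 132 → 10101 s.
Layer count = ceil(35.9 / 0.15) = 240.
Non-print overhead = 240 × 1.8, so 432 s.
Altogether 10101 + 432 = 10533 s, i.e. 2.93 hours.

2.93 hours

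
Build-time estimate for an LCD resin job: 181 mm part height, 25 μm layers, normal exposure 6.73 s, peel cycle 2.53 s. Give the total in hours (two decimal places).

18.62 hours

Layers = ⌈181/0.025⌉ = 7240.
Cycle time = 6.73 + 2.53 = 9.26 s.
Total = 7240 × 9.26 = 67042.4 s = 18.62 hours.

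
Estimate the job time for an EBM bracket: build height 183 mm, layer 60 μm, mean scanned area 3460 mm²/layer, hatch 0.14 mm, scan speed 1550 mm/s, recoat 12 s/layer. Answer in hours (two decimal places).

23.68 hours

Layers = ⌈183/0.06⌉ = 3050.
Scan path per layer = 3460 / 0.14, so 24714.3 mm.
Per-layer scan time = 24714.3 / 1550, so 15.9447 s.
Time per layer = 15.9447 + 12 = 27.9447 s.
Build time = 3050 × 27.9447 = 85231.335 s = 23.68 hours.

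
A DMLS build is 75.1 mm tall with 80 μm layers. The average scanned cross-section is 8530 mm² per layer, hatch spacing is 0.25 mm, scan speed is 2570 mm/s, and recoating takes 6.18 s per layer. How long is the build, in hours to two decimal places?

5.07 hours

Number of layers: 75.1 / 0.08 → 939 (rounded up).
Hatch length per layer = 8530 / 0.25, so 34120 mm.
Scan time per layer = 34120 / 2570, so 13.2763 s.
Layer cycle = 13.2763 + 6.18 = 19.4563 s.
939 layers × 19.4563 s/layer = 18269.4657 s, i.e. 5.07 hours.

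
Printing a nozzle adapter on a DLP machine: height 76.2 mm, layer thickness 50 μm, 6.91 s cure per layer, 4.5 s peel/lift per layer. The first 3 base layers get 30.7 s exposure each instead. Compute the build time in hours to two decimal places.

Number of layers: 76.2 / 0.05 → 1524 (rounded up).
Base layers = 3 × (30.7 + 4.5), so 105.6 s.
Remaining layers = 1521 × (6.91 + 4.5) = 17354.61 s.
Sum: 105.6 + 17354.61 = 17460.21 s → 4.85 hours.

4.85 hours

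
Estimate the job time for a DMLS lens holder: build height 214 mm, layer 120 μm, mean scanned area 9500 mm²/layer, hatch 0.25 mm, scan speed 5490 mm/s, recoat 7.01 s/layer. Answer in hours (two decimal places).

Layers = ⌈214/0.12⌉ = 1784.
Scan path per layer = 9500 / 0.25 = 38000 mm.
Per-layer scan time = 38000 / 5490 = 6.9217 s.
Layer cycle = 6.9217 + 7.01 = 13.9317 s.
Total: 1784 × 13.9317 s = 24854.1528 s → 6.90 hours.

6.90 hours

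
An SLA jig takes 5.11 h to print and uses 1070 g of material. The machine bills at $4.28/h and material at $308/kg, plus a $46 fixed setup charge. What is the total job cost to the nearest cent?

$397.43

Time charge: 4.28 × 5.11 → $21.8708.
Material charge = 308 × 1070/1000 = $329.56.
Total = 21.8708 + 329.56 + 46 = 397.4308 ≈ $397.43.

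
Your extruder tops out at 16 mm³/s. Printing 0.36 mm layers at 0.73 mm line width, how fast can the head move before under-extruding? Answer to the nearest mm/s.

61 mm/s

Extrusion cross-section: 0.36 × 0.73 → 0.2628 mm².
v_max = Q/A = 16/0.2628 = 60.88 mm/s → 61 mm/s.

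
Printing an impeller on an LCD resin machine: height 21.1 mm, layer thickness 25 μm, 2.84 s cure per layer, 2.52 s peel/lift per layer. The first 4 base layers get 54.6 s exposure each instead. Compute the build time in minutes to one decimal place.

78.8 minutes

Number of layers: 21.1 / 0.025 → 844 (rounded up).
Base layers = 4 × (54.6 + 2.52) = 228.48 s.
Normal layers = 840 × (2.84 + 2.52) = 4502.4 s.
Sum: 228.48 + 4502.4 = 4730.88 s → 78.8 minutes.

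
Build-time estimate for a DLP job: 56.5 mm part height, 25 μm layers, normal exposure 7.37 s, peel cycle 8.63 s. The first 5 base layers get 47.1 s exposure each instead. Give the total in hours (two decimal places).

10.10 hours

Layers = ⌈56.5/0.025⌉ = 2260.
Base layers = 5 × (47.1 + 8.63) = 278.65 s.
Normal layers: 2255 × (7.37 + 8.63) → 36080 s.
Sum: 278.65 + 36080 = 36358.65 s → 10.10 hours.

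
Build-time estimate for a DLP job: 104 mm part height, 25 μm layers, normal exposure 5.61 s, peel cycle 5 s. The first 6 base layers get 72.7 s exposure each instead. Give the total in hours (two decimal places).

12.37 hours

Layer count = ceil(104 / 0.025) = 4160.
Base layers: 6 × (72.7 + 5) → 466.2 s.
Normal layers = 4154 × (5.61 + 5) = 44073.94 s.
Sum: 466.2 + 44073.94 = 44540.14 s → 12.37 hours.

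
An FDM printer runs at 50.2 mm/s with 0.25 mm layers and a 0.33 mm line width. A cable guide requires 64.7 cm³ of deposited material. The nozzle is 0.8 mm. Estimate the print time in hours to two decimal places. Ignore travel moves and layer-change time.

4.34 hours

Extrusion cross-section = 0.25 × 0.33 = 0.0825 mm².
Total extruded path = 64700/0.0825 = 784242.4 mm.
Time extruding: 784242.4 / 50.2 → 15622.4 s.
That's 15622.4 s → 4.34 hours.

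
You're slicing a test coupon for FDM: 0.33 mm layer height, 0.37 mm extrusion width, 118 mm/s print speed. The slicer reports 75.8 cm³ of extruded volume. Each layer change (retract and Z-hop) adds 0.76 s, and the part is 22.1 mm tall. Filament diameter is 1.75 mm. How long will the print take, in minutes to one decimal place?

88.5 minutes

Extrusion cross-section = 0.33 × 0.37, so 0.1221 mm².
Total extruded path = 75800/0.1221 = 620802.6 mm.
Extrusion time = 620802.6 / 118 = 5261 s.
Number of layers: 22.1 / 0.33 → 67 (rounded up).
Non-print overhead = 67 × 0.76 = 50.92 s.
Altogether 5261 + 50.92 = 5311.92 s, i.e. 88.5 minutes.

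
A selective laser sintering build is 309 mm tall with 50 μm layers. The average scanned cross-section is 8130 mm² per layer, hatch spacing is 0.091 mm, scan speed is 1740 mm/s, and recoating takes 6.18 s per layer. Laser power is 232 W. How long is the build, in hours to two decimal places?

Layer count = ceil(309 / 0.05) = 6180.
Per-layer scan distance: 8130 / 0.091 → 89340.7 mm.
Scan time per layer = 89340.7 / 1740, so 51.3452 s.
Per-layer time: 51.3452 + 6.18 → 57.5252 s.
6180 layers × 57.5252 s/layer = 355505.736 s, i.e. 98.75 hours.

98.75 hours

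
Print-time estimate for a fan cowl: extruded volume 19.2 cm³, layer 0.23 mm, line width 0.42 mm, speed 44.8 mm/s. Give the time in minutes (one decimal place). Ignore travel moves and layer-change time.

Line area = 0.23 × 0.42 = 0.0966 mm².
Path length: 19200 mm³ / 0.0966 mm² → 198757.8 mm.
Print-move time: 198757.8 / 44.8 → 4436.6 s.
In the requested units: 4436.6 s = 73.9 minutes.

73.9 minutes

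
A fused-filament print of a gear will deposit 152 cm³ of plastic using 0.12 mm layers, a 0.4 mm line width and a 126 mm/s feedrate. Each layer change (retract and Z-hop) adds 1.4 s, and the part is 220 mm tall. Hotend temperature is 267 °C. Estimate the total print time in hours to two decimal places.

7.69 hours

Line area = 0.12 × 0.4 = 0.048 mm².
Total extruded path = 152000/0.048 = 3166666.7 mm.
Extrusion time: 3166666.7 / 126 → 25132.3 s.
Number of layers: 220 / 0.12 → 1834 (rounded up).
Layer-change overhead = 1834 × 1.4 = 2567.6 s.
Total = 25132.3 + 2567.6 = 27699.9 s = 7.69 hours.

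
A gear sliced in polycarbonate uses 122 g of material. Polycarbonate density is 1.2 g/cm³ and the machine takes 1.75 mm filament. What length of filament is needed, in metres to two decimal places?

Extruded volume: 122/1.2 = 101.6667 cm³ (101666.7 mm³).
Filament cross-section = π × (1.75/2)² = 2.4053 mm².
L = V/A = 101666.7/2.4053 = 42267.78 mm → 42.27 m.

42.27 m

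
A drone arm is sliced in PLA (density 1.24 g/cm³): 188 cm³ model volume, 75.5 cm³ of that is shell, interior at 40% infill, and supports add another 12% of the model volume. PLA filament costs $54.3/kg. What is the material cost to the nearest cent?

Volume inside the shell = 188 − 75.5, so 112.5 cm³.
Infill deposited: 0.40 × 112.5 → 45 cm³.
Support: 0.12 × 188 → 22.56 cm³.
Total printed volume = 75.5 + 45 + 22.56 = 143.06 cm³.
Mass = 143.06 × 1.24 = 177.3944 g.
Cost = 177.3944 g / 1000 × $54.3/kg = $9.63.

$9.63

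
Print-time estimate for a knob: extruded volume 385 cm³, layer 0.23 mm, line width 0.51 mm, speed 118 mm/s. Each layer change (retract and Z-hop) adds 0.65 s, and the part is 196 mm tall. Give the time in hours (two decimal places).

7.88 hours

Bead cross-section = 0.23 × 0.51 = 0.1173 mm².
Toolpath length = 385 cm³ / 0.1173 mm² = 385000 / 0.1173 = 3282182.4 mm.
Time extruding: 3282182.4 / 118 → 27815.1 s.
Number of layers: 196 / 0.23 → 853 (rounded up).
Non-print overhead: 853 × 0.65 → 554.45 s.
Altogether 27815.1 + 554.45 = 28369.55 s, i.e. 7.88 hours.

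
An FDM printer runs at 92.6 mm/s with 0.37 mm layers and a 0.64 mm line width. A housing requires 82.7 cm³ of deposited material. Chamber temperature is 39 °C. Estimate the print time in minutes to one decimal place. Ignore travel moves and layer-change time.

Line area = 0.37 × 0.64 = 0.2368 mm².
Toolpath length = 82.7 cm³ / 0.2368 mm² = 82700 / 0.2368 = 349239.9 mm.
Extrusion time = 349239.9 / 92.6, so 3771.5 s.
Converting: 3771.5 s = 62.9 minutes.

62.9 minutes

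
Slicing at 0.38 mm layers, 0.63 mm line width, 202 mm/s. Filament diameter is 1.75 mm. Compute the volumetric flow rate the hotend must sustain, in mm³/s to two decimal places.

A = 0.38 × 0.63 = 0.2394 mm².
Volumetric flow = 202 × 0.2394 = 48.36 mm³/s.

48.36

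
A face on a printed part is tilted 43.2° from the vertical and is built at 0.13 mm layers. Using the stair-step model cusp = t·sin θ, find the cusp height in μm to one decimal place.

89.0 μm

Cusp = layer height × sin(43.2°) = 0.13 × 0.6845 = 0.088985 mm = 89.0 μm.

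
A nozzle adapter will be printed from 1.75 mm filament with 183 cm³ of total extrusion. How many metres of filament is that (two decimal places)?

76.08 m

Filament cross-section = π × (1.75/2)² = 2.4053 mm².
Length = 183 cm³ / 2.4053 mm² = 183000 / 2.4053 = 76081.99 mm = 76.08 m.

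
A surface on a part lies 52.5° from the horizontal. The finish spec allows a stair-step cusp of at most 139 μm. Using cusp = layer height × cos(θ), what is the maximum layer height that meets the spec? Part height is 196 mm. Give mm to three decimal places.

0.228 mm

Layer height = cusp / cos(52.5°) = 0.139 / 0.6088 = 0.228 mm.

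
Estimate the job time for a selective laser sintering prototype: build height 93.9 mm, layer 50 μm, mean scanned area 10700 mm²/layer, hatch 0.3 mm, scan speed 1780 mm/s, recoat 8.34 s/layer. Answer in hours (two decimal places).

14.80 hours

Number of layers: 93.9 / 0.05 → 1878 (rounded up).
Per-layer scan distance = 10700 / 0.3, so 35666.7 mm.
Scan time per layer: 35666.7 / 1780 → 20.0375 s.
Layer cycle: 20.0375 + 8.34 → 28.3775 s.
Build time = 1878 × 28.3775 = 53292.945 s = 14.80 hours.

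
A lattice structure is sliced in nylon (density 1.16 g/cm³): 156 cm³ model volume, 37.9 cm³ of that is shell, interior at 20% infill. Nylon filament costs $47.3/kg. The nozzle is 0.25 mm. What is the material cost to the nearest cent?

$3.38

Infill region = 156 − 37.9, so 118.1 cm³.
Infill deposited = 0.20 × 118.1 = 23.62 cm³.
Total printed volume = 37.9 + 23.62 = 61.52 cm³.
Mass = 61.52 × 1.16 = 71.3632 g.
At $47.3/kg: 71.3632/1000 × 47.3 = $3.38.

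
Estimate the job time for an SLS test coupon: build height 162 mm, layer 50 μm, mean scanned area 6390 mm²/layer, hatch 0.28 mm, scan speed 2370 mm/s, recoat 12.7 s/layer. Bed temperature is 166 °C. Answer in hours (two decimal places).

20.10 hours

Number of layers: 162 / 0.05 → 3240 (rounded up).
Per-layer scan distance: 6390 / 0.28 → 22821.4 mm.
Scan time per layer = 22821.4 / 2370, so 9.6293 s.
Per-layer time = 9.6293 + 12.7 = 22.3293 s.
Build time = 3240 × 22.3293 = 72346.932 s = 20.10 hours.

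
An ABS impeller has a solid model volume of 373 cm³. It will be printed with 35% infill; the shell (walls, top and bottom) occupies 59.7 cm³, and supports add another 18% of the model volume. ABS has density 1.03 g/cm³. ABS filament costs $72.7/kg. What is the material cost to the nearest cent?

$17.71

Infill region = 373 − 59.7, so 313.3 cm³.
Infill deposited = 0.35 × 313.3, so 109.655 cm³.
Support: 0.18 × 373 → 67.14 cm³.
Total extruded: 59.7 + 109.655 + 67.14 → 236.495 cm³.
Mass = 236.495 × 1.03 = 243.58985 g.
At $72.7/kg: 243.58985/1000 × 72.7 = $17.71.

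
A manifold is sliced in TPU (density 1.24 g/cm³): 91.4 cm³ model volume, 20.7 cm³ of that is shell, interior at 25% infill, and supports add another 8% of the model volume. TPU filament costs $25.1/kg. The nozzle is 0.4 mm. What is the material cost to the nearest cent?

Interior volume = 91.4 − 20.7, so 70.7 cm³.
Deposited infill: 0.25 × 70.7 → 17.675 cm³.
Support = 0.08 × 91.4 = 7.312 cm³.
Total printed volume: 20.7 + 17.675 + 7.312 → 45.687 cm³.
Mass = 45.687 × 1.24 = 56.65188 g.
At $25.1/kg: 56.65188/1000 × 25.1 = $1.42.

$1.42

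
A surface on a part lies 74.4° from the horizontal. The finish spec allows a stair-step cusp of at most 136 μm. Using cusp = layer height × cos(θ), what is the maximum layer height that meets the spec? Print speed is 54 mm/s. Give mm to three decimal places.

0.506 mm

cos(74.4°) = 0.2689; t_max = 0.136/0.2689 = 0.506 mm.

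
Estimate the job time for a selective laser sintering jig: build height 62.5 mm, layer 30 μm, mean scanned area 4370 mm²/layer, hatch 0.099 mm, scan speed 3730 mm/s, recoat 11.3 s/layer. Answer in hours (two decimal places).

Number of layers: 62.5 / 0.03 → 2084 (rounded up).
Per-layer scan distance = 4370 / 0.099, so 44141.4 mm.
Laser time per layer = 44141.4 / 3730, so 11.8342 s.
Per-layer time: 11.8342 + 11.3 → 23.1342 s.
2084 layers × 23.1342 s/layer = 48211.6728 s, i.e. 13.39 hours.

13.39 hours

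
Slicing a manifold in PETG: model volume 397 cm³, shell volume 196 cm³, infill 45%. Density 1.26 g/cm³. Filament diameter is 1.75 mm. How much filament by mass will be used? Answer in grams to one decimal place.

360.9 g

Volume inside the shell = 397 − 196, so 201 cm³.
Infill deposited: 0.45 × 201 → 90.45 cm³.
Total extruded = 196 + 90.45 = 286.45 cm³.
Mass = 286.45 × 1.26, so 360.927 g.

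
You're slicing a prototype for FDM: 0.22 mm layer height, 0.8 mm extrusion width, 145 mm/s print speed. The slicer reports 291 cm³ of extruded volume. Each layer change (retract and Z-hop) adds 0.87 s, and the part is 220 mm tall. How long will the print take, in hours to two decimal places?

Extrusion cross-section = 0.22 × 0.8, so 0.176 mm².
Total extruded path = 291000/0.176 = 1653409.1 mm.
Print-move time: 1653409.1 / 145 → 11402.8 s.
Layers = ⌈220/0.22⌉ = 1000.
Z-hop total: 1000 × 0.87 → 870 s.
Total = 11402.8 + 870 = 12272.8 s = 3.41 hours.

3.41 hours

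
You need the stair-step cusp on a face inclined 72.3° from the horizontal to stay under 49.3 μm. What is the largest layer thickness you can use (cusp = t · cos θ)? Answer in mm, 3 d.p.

0.162 mm

t = h_c / cos θ = 0.0493 / 0.3040 = 0.162 mm.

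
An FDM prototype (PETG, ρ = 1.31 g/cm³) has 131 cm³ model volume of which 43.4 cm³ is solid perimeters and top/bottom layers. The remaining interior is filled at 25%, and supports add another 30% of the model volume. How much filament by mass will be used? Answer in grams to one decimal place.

137.0 g

Infill region: 131 − 43.4 → 87.6 cm³.
Infill volume = 0.25 × 87.6 = 21.9 cm³.
Support = 0.30 × 131 = 39.3 cm³.
Deposited volume = 43.4 + 21.9 + 39.3, so 104.6 cm³.
Mass: 104.6 × 1.31 → 137.026 g.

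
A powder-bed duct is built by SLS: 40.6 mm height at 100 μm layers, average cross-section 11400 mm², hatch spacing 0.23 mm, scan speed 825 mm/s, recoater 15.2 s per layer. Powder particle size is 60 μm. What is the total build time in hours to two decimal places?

8.49 hours

Layer count = ceil(40.6 / 0.1) = 406.
Hatch length per layer = 11400 / 0.23 = 49565.2 mm.
Laser time per layer = 49565.2 / 825 = 60.079 s.
Time per layer: 60.079 + 15.2 → 75.279 s.
406 layers × 75.279 s/layer = 30563.274 s, i.e. 8.49 hours.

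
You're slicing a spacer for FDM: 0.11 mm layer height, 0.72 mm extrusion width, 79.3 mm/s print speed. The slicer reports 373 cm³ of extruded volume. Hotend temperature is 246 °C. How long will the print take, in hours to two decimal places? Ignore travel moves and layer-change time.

Bead cross-section = 0.11 × 0.72 = 0.0792 mm².
Total extruded path = 373000/0.0792 = 4709596 mm.
Extrusion time: 4709596 / 79.3 → 59389.6 s.
Converting: 59389.6 s = 16.50 hours.

16.50 hours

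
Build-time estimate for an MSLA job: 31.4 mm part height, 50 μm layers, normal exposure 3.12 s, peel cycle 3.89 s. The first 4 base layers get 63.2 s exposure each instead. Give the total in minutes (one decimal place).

Number of layers: 31.4 / 0.05 → 628 (rounded up).
Base layers: 4 × (63.2 + 3.89) → 268.36 s.
Regular layers = 624 × (3.12 + 3.89) = 4374.24 s.
Total = 268.36 + 4374.24 = 4642.6 s = 77.4 minutes.

77.4 minutes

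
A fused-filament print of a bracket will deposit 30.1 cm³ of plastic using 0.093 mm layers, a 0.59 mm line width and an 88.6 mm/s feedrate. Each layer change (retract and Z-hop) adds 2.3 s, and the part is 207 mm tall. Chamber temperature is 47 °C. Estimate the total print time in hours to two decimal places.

Bead cross-section: 0.093 × 0.59 → 0.05487 mm².
Toolpath length = 30.1 cm³ / 0.05487 mm² = 30100 / 0.05487 = 548569.3 mm.
Extrusion time = 548569.3 / 88.6, so 6191.5 s.
Number of layers: 207 / 0.093 → 2226 (rounded up).
Non-print overhead: 2226 × 2.3 → 5119.8 s.
Altogether 6191.5 + 5119.8 = 11311.3 s, i.e. 3.14 hours.

3.14 hours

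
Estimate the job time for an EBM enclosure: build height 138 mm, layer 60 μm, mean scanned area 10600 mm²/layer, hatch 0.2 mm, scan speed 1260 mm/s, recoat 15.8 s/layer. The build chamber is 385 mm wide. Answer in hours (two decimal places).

36.97 hours

Layers = ⌈138/0.06⌉ = 2300.
Scan path per layer = 10600 / 0.2 = 53000 mm.
Per-layer scan time = 53000 / 1260, so 42.0635 s.
Per-layer time: 42.0635 + 15.8 → 57.8635 s.
Build time = 2300 × 57.8635 = 133086.05 s = 36.97 hours.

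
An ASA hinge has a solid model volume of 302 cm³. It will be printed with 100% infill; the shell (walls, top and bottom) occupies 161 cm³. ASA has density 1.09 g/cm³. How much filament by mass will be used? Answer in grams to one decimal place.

329.2 g

Interior volume = 302 − 161, so 141 cm³.
Deposited infill: 1.00 × 141 → 141 cm³.
Total printed volume = 161 + 141, so 302 cm³.
Mass: 302 × 1.09 → 329.18 g.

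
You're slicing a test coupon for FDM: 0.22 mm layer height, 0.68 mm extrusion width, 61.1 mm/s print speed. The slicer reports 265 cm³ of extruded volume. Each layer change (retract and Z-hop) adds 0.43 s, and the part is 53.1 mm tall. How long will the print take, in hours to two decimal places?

8.08 hours

Extrusion cross-section = 0.22 × 0.68 = 0.1496 mm².
Toolpath length = 265 cm³ / 0.1496 mm² = 265000 / 0.1496 = 1771390.4 mm.
Extrusion time = 1771390.4 / 61.1 = 28991.7 s.
Layer count = ceil(53.1 / 0.22) = 242.
Z-hop total: 242 × 0.43 → 104.06 s.
Total = 28991.7 + 104.06 = 29095.76 s = 8.08 hours.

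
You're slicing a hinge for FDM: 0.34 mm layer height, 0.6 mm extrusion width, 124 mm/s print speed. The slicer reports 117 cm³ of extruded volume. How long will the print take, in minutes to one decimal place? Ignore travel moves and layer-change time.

77.1 minutes

Bead cross-section = 0.34 × 0.6, so 0.204 mm².
Toolpath length = 117 cm³ / 0.204 mm² = 117000 / 0.204 = 573529.4 mm.
Time extruding = 573529.4 / 124, so 4625.2 s.
4625.2 s = 77.1 minutes.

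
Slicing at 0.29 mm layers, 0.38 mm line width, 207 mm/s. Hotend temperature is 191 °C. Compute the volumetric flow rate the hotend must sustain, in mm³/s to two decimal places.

22.81

Extrusion cross-section = 0.29 × 0.38, so 0.1102 mm².
Q = v·A = 207 × 0.1102 = 22.81 mm³/s.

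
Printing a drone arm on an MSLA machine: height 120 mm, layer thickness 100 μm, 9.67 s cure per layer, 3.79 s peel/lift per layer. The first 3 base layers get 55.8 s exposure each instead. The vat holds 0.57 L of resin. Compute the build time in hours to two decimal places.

4.53 hours

Number of layers: 120 / 0.1 → 1200 (rounded up).
Base layers = 3 × (55.8 + 3.79) = 178.77 s.
Remaining layers = 1197 × (9.67 + 3.79), so 16111.62 s.
Sum: 178.77 + 16111.62 = 16290.39 s → 4.53 hours.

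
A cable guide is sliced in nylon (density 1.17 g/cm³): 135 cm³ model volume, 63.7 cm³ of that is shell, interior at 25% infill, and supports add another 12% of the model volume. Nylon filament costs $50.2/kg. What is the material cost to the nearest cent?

Volume inside the shell: 135 − 63.7 → 71.3 cm³.
Deposited infill: 0.25 × 71.3 → 17.825 cm³.
Support: 0.12 × 135 → 16.2 cm³.
Total extruded: 63.7 + 17.825 + 16.2 → 97.725 cm³.
Mass = 97.725 × 1.17 = 114.33825 g.
At $50.2/kg: 114.33825/1000 × 50.2 = $5.74.

$5.74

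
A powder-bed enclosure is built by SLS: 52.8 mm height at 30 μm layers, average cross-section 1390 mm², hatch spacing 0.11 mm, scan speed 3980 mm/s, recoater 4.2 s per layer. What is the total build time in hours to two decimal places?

3.61 hours

Layers = ⌈52.8/0.03⌉ = 1760.
Per-layer scan distance: 1390 / 0.11 → 12636.4 mm.
Scan time per layer = 12636.4 / 3980, so 3.175 s.
Layer cycle = 3.175 + 4.2, so 7.375 s.
Build time = 1760 × 7.375 = 12980 s = 3.61 hours.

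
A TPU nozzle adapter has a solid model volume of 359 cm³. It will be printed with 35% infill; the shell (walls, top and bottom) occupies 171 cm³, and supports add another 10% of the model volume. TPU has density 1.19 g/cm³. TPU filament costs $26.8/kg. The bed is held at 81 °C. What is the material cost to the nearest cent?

$8.70

Interior volume = 359 − 171, so 188 cm³.
Infill volume: 0.35 × 188 → 65.8 cm³.
Support: 0.10 × 359 → 35.9 cm³.
Deposited volume: 171 + 65.8 + 35.9 → 272.7 cm³.
Mass = 272.7 × 1.19, so 324.513 g.
Cost = 324.513 g / 1000 × $26.8/kg = $8.70.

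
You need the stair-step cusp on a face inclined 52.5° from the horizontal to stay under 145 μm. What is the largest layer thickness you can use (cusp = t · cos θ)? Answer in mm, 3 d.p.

t = h_c / cos θ = 0.145 / 0.6088 = 0.238 mm.

0.238 mm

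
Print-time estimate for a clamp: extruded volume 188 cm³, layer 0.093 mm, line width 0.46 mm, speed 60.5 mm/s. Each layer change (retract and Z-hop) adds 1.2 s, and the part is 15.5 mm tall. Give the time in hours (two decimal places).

Extrusion cross-section: 0.093 × 0.46 → 0.04278 mm².
Path length: 188000 mm³ / 0.04278 mm² → 4394576.9 mm.
Print-move time: 4394576.9 / 60.5 → 72637.6 s.
Number of layers: 15.5 / 0.093 → 167 (rounded up).
Layer-change overhead = 167 × 1.2, so 200.4 s.
Altogether 72637.6 + 200.4 = 72838 s, i.e. 20.23 hours.

20.23 hours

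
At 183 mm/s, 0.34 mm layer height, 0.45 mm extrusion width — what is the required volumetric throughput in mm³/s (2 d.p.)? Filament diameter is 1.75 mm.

28.00

Extrusion cross-section = 0.34 × 0.45 = 0.153 mm².
Q = v·A = 183 × 0.153 = 28.00 mm³/s.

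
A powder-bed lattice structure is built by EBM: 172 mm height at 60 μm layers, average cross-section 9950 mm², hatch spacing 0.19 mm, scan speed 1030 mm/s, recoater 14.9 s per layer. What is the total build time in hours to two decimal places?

Number of layers: 172 / 0.06 → 2867 (rounded up).
Scan path per layer = 9950 / 0.19, so 52368.4 mm.
Scan time per layer: 52368.4 / 1030 → 50.8431 s.
Per-layer time: 50.8431 + 14.9 → 65.7431 s.
Total: 2867 × 65.7431 s = 188485.4677 s → 52.36 hours.

52.36 hours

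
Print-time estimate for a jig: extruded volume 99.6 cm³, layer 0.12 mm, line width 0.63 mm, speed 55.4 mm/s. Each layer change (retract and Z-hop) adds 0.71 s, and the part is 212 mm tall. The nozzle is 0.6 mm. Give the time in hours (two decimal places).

Line area = 0.12 × 0.63, so 0.0756 mm².
Total extruded path = 99600/0.0756 = 1317460.3 mm.
Time extruding: 1317460.3 / 55.4 → 23780.9 s.
Number of layers: 212 / 0.12 → 1767 (rounded up).
Non-print overhead = 1767 × 0.71 = 1254.57 s.
Altogether 23780.9 + 1254.57 = 25035.47 s, i.e. 6.95 hours.

6.95 hours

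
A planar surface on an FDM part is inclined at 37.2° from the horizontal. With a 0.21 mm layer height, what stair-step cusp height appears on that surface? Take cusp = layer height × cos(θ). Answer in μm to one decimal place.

167.3 μm

cos(37.2°) = 0.7965, so cusp = 0.21 × 0.7965 = 0.167265 mm → 167.3 μm.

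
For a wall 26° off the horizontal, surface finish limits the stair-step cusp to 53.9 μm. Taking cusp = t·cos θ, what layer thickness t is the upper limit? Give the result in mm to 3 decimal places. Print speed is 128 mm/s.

Layer height = cusp / cos(26°) = 0.0539 / 0.8988 = 0.060 mm.

0.060 mm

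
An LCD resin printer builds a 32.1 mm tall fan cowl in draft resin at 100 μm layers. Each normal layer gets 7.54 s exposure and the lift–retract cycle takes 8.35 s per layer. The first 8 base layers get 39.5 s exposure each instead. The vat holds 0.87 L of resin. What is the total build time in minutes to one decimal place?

Number of layers: 32.1 / 0.1 → 321 (rounded up).
Bottom layers = 8 × (39.5 + 8.35) = 382.8 s.
Remaining layers = 313 × (7.54 + 8.35) = 4973.57 s.
Sum: 382.8 + 4973.57 = 5356.37 s → 89.3 minutes.

89.3 minutes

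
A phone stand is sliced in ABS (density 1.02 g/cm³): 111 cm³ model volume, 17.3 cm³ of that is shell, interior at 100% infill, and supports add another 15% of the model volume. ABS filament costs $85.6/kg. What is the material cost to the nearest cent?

$11.15

Interior volume = 111 − 17.3 = 93.7 cm³.
Deposited infill = 1.00 × 93.7 = 93.7 cm³.
Support = 0.15 × 111, so 16.65 cm³.
Deposited volume: 17.3 + 93.7 + 16.65 → 127.65 cm³.
Mass = 127.65 × 1.02 = 130.203 g.
Cost = 130.203 g / 1000 × $85.6/kg = $11.15.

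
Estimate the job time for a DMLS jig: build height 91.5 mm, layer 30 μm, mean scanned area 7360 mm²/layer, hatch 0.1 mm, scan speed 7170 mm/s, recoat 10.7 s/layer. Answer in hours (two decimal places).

17.76 hours

Number of layers: 91.5 / 0.03 → 3050 (rounded up).
Per-layer scan distance: 7360 / 0.1 → 73600 mm.
Per-layer scan time: 73600 / 7170 → 10.265 s.
Layer cycle: 10.265 + 10.7 → 20.965 s.
3050 layers × 20.965 s/layer = 63943.25 s, i.e. 17.76 hours.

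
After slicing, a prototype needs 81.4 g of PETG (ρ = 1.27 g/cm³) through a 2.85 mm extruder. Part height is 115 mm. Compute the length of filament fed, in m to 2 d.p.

10.05 m

Volume = 81.4 g / 1.27 g·cm⁻³ = 64.0945 cm³ = 64094.5 mm³.
A = π r² = π × 1.425² = 6.3794 mm².
Length = 64094.5 / 6.3794 = 10047.1 mm = 10.05 m.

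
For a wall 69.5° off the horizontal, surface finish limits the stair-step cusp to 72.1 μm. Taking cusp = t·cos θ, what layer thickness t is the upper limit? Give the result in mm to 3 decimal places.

0.206 mm

t = h_c / cos θ = 0.0721 / 0.3502 = 0.206 mm.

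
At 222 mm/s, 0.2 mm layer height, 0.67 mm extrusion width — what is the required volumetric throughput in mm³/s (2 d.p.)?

Bead cross-section = 0.2 × 0.67, so 0.134 mm².
Q = v·A = 222 × 0.134 = 29.75 mm³/s.

29.75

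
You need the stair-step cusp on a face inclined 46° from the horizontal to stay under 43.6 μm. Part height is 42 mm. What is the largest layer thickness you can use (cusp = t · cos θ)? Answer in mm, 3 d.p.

Layer height = cusp / cos(46°) = 0.0436 / 0.6947 = 0.063 mm.

0.063 mm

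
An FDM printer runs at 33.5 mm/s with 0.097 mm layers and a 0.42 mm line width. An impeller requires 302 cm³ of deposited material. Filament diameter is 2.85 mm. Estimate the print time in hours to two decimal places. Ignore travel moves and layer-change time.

Line area: 0.097 × 0.42 → 0.04074 mm².
Path length: 302000 mm³ / 0.04074 mm² → 7412862.1 mm.
Print-move time = 7412862.1 / 33.5 = 221279.5 s.
221279.5 s = 61.47 hours.

61.47 hours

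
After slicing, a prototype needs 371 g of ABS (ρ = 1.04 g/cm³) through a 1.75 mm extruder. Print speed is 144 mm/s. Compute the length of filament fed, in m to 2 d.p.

Extruded volume: 371/1.04 = 356.7308 cm³ (356730.8 mm³).
A = π r² = π × 0.875² = 2.4053 mm².
L = V/A = 356730.8/2.4053 = 148310.31 mm → 148.31 m.

148.31 m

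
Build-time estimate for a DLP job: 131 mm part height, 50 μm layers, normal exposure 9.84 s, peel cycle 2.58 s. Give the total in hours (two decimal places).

9.04 hours

Layers = ⌈131/0.05⌉ = 2620.
Cycle time = 9.84 + 2.58 = 12.42 s.
Build time: 2620 × 12.42 s = 32540.4 s, i.e. 9.04 hours.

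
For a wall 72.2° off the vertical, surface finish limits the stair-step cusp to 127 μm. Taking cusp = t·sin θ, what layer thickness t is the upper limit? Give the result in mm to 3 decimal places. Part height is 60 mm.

Layer height = cusp / sin(72.2°) = 0.127 / 0.9521 = 0.133 mm.

0.133 mm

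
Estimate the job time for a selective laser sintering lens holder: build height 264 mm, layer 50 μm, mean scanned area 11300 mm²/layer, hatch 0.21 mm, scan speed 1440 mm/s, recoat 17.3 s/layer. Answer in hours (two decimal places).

Layer count = ceil(264 / 0.05) = 5280.
Hatch length per layer = 11300 / 0.21, so 53809.5 mm.
Scan time per layer = 53809.5 / 1440, so 37.3677 s.
Layer cycle = 37.3677 + 17.3 = 54.6677 s.
5280 layers × 54.6677 s/layer = 288645.456 s, i.e. 80.18 hours.

80.18 hours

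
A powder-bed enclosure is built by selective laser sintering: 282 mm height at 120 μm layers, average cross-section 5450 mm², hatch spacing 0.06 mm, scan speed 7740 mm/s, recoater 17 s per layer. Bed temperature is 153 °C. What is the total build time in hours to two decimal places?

18.76 hours

Layer count = ceil(282 / 0.12) = 2350.
Scan path per layer = 5450 / 0.06, so 90833.3 mm.
Per-layer scan time = 90833.3 / 7740, so 11.7356 s.
Time per layer = 11.7356 + 17, so 28.7356 s.
Total: 2350 × 28.7356 s = 67528.66 s → 18.76 hours.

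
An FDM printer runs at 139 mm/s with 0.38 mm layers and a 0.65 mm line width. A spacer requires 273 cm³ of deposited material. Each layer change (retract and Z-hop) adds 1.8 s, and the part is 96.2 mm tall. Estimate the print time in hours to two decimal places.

Bead cross-section: 0.38 × 0.65 → 0.247 mm².
Total extruded path = 273000/0.247 = 1105263.2 mm.
Extrusion time: 1105263.2 / 139 → 7951.5 s.
Layer count = ceil(96.2 / 0.38) = 254.
Non-print overhead: 254 × 1.8 → 457.2 s.
Altogether 7951.5 + 457.2 = 8408.7 s, i.e. 2.34 hours.

2.34 hours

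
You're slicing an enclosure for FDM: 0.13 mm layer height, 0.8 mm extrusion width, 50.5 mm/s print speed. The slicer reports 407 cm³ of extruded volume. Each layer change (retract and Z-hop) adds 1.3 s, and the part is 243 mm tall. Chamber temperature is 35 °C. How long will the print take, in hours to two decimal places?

Line area: 0.13 × 0.8 → 0.104 mm².
Toolpath length = 407 cm³ / 0.104 mm² = 407000 / 0.104 = 3913461.5 mm.
Print-move time: 3913461.5 / 50.5 → 77494.3 s.
Number of layers: 243 / 0.13 → 1870 (rounded up).
Non-print overhead = 1870 × 1.3, so 2431 s.
Altogether 77494.3 + 2431 = 79925.3 s, i.e. 22.20 hours.

22.20 hours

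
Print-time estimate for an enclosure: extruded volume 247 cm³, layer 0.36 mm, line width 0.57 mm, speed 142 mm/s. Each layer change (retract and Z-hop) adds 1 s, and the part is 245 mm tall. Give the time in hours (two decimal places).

Bead cross-section: 0.36 × 0.57 → 0.2052 mm².
Toolpath length = 247 cm³ / 0.2052 mm² = 247000 / 0.2052 = 1203703.7 mm.
Time extruding = 1203703.7 / 142, so 8476.8 s.
Layer count = ceil(245 / 0.36) = 681.
Layer-change overhead = 681 × 1 = 681 s.
Altogether 8476.8 + 681 = 9157.8 s, i.e. 2.54 hours.

2.54 hours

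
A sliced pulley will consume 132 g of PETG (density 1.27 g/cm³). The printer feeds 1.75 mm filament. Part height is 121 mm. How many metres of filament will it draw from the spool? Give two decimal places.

Volume = 132 g / 1.27 g·cm⁻³ = 103.937 cm³ = 103937 mm³.
Filament cross-section = π × (1.75/2)² = 2.4053 mm².
L = V/A = 103937/2.4053 = 43211.66 mm → 43.21 m.

43.21 m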